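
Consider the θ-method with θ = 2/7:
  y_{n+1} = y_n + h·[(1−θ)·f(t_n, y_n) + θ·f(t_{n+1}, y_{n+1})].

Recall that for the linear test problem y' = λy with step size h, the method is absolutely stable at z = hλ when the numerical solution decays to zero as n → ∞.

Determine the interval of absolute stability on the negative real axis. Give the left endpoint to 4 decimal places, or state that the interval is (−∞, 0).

z∈(-4.6667,0).

Set f=λy, z=hλ:
  y_{n+1} = y_n + z·[5/7·y_n + 2/7·y_{n+1}] ⇒ (1 − 2/7z)y_{n+1} = (1 + 5/7z)y_n
  R(z) = (1 + 5/7z)/(1 − 2/7z).

Find x<0 with |R(x)|<1.
x=-1.19: |R|=0.1119
R=−1: 1+5/7x = −1+2/7x ⇒ -3/7x=2 ⇒ x=2/(-3/7)=-4.6667
Confirm numerically:
  x=-4.517: |R|=0.97200 <1
  x=-3.832: |R|=0.82924 <1
  x=-2.840: |R|=0.56782 <1
  x=-2.744: |R|=0.53812 <1
  x=-5.259: |R|=1.10144 >1
  x=-5.146: |R|=1.08316 >1
  x=-4.920: |R|=1.04513 >1
So |R|<1 on (-4.6667, 0).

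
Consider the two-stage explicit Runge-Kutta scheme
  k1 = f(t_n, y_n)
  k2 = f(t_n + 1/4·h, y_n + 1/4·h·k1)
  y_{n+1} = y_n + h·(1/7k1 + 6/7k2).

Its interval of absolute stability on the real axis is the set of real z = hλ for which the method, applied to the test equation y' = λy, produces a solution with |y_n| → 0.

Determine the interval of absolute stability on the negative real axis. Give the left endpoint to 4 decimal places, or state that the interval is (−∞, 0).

z∈(-4.6667,0).

Test eqn y'=λy, z=hλ:
  k1=λy_n ⇒ h·k1=z·y_n;  k2=λ(1+1/4z)y_n ⇒ h·k2=z(1+1/4z)y_n
  y_{n+1}/y_n = 1 + 1/7z + 6/7z(1+1/4z) = 1 + z + 3/14z²
  R(z) = 1 + z + 3/14z².

Find x<0 with |R(x)|<1.
x=-1.61: |R|=0.0546
R=1: x+3/14x²=0 ⇒ x=−14/3=-4.6667; min R=1−1/(4·3/14)=-0.1667>−1
Confirm numerically:
  x=-3.012: |R|=0.06797 <1
  x=-2.580: |R|=0.15363 <1
  x=-2.512: |R|=0.15983 <1
  x=-2.144: |R|=0.15899 <1
  x=-5.221: |R|=1.62018 >1
  x=-4.837: |R|=1.17655 >1
Stable set (-4.6667, 0).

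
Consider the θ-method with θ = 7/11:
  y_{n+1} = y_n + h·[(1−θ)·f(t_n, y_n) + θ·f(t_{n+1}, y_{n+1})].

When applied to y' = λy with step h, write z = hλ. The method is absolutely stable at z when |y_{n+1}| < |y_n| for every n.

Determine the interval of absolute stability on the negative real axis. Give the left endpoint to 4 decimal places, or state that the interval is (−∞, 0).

Test eqn y'=λy, z=hλ:
  y_{n+1} = y_n + z·[4/11·y_n + 7/11·y_{n+1}] ⇒ (1 − 7/11z)y_{n+1} = (1 + 4/11z)y_n
  R(z) = (1 + 4/11z)/(1 − 7/11z).

Need |R(x)|<1, x<0.
x=-0.9: |R|=0.4277
x=-2: |R|=0.1200
x=-10: |R|=0.3580
x=-100: |R|=0.5471
θ=7/11≥1/2 ⇒ |1+4/11x|<|1−7/11x| ∀x<0 ⇒ interval (−∞,0).

(−∞, 0) — no finite endpoint.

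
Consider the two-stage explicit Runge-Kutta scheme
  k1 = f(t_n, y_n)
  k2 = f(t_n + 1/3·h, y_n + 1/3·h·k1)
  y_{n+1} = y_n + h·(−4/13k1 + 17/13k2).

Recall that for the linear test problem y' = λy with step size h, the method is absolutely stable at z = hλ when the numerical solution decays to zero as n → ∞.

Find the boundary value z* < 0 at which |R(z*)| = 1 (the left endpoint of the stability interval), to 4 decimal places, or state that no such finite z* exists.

On y'=λy, z=hλ:
  k1=λy_n ⇒ h·k1=z·y_n;  k2=λ(1+1/3z)y_n ⇒ h·k2=z(1+1/3z)y_n
  y_{n+1}/y_n = 1 − 4/13z + 17/13z(1+1/3z) = 1 + z + 17/39z²
  Hence R(z) = 1 + z + 17/39z².

Find x<0 with |R(x)|<1.
x=-1.37: |R|=0.4481
R=1: x+17/39x²=0 ⇒ x=−39/17=-2.2941; min R=1−1/(4·17/39)=0.4265>−1
Confirm numerically:
  x=-2.260: |R|=0.96639 <1
  x=-2.194: |R|=0.90425 <1
  x=-1.764: |R|=0.59238 <1
  x=-1.063: |R|=0.42955 <1
  x=-2.591: |R|=1.33530 >1
  x=-2.582: |R|=1.32401 >1
  x=-2.566: |R|=1.30410 >1
Stable set (-2.2941, 0).

left endpoint -2.2941.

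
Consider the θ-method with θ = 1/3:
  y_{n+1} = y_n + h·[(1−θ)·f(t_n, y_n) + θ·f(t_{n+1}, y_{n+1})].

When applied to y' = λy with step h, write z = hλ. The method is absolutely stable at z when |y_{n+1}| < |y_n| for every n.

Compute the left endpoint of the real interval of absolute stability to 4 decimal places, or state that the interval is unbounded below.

With y'=λy (z=hλ):
  y_{n+1} = y_n + z·[2/3·y_n + 1/3·y_{n+1}] ⇒ (1 − 1/3z)y_{n+1} = (1 + 2/3z)y_n
  Hence R(z) = (1 + 2/3z)/(1 − 1/3z).

Need |R(x)|<1, x<0.
x=-0.58: |R|=0.5140
R=−1: 1+2/3x = −1+1/3x ⇒ -1/3x=2 ⇒ x=2/(-1/3)=-6.0000
Confirm numerically:
  x=-4.351: |R|=0.77568 <1
  x=-4.219: |R|=0.75329 <1
  x=-3.706: |R|=0.65792 <1
  x=-6.240: |R|=1.02597 >1
  x=-6.116: |R|=1.01272 >1
  x=-6.086: |R|=1.00947 >1
So |R|<1 on (-6.0000, 0).

z* = -6.0000.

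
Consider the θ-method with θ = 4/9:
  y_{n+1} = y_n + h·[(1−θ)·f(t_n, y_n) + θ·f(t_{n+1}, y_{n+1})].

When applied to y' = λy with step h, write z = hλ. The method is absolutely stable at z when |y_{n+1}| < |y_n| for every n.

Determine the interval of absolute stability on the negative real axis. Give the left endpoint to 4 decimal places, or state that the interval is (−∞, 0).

z∈(-18.0000,0).

With y'=λy (z=hλ):
  y_{n+1} = y_n + z·[5/9·y_n + 4/9·y_{n+1}] ⇒ (1 − 4/9z)y_{n+1} = (1 + 5/9z)y_n
  Hence R(z) = (1 + 5/9z)/(1 − 4/9z).

Boundary: |R(x)|=1, x<0.
x=-1.1: |R|=0.2612
R=−1: 1+5/9x = −1+4/9x ⇒ -1/9x=2 ⇒ x=2/(-1/9)=-18.0000
Confirm numerically:
  x=-14.216: |R|=0.94255 <1
  x=-13.123: |R|=0.92069 <1
  x=-11.740: |R|=0.88813 <1
  x=-8.016: |R|=0.75687 <1
  x=-18.422: |R|=1.00510 >1
  x=-18.394: |R|=1.00477 >1
  x=-18.215: |R|=1.00263 >1
Stable set (-18.0000, 0).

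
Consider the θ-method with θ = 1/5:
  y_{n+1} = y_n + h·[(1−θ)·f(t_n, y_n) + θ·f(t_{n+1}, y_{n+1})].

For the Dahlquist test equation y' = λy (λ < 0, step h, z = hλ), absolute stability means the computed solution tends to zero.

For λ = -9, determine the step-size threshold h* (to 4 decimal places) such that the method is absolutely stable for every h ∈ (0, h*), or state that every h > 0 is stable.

(-3.3333,0); λ=-9 ⇒ h* = (10/3)/9 = 0.3704.

Test eqn y'=λy, z=hλ:
  y_{n+1} = y_n + z·[4/5·y_n + 1/5·y_{n+1}] ⇒ (1 − 1/5z)y_{n+1} = (1 + 4/5z)y_n
  R(z) = (1 + 4/5z)/(1 − 1/5z).

Boundary: |R(x)|=1, x<0.
x=-1.28: |R|=0.0191
R=−1: 1+4/5x = −1+1/5x ⇒ -3/5x=2 ⇒ x=2/(-3/5)=-3.3333
Confirm numerically:
  x=-3.046: |R|=0.89287 <1
  x=-2.716: |R|=0.75998 <1
  x=-1.507: |R|=0.15798 <1
  x=-1.355: |R|=0.06609 <1
  x=-3.790: |R|=1.15586 >1
  x=-3.761: |R|=1.14644 >1
Stable set (-3.3333, 0).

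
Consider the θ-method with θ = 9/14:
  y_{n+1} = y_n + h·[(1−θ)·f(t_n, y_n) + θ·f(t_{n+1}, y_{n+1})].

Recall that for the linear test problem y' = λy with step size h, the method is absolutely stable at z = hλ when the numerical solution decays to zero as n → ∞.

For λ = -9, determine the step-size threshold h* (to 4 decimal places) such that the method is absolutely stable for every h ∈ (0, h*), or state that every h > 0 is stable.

With y'=λy (z=hλ):
  y_{n+1} = y_n + z·[5/14·y_n + 9/14·y_{n+1}] ⇒ (1 − 9/14z)y_{n+1} = (1 + 5/14z)y_n
  R(z) = (1 + 5/14z)/(1 − 9/14z).

Find x<0 with |R(x)|<1.
x=-0.86: |R|=0.4462
x=-2: |R|=0.1250
x=-10: |R|=0.3462
x=-100: |R|=0.5317
θ=9/14≥1/2 ⇒ |1+5/14x|<|1−9/14x| ∀x<0 ⇒ unbounded interval.

(−∞, 0) — no finite endpoint. Any h>0 works for λ=-9.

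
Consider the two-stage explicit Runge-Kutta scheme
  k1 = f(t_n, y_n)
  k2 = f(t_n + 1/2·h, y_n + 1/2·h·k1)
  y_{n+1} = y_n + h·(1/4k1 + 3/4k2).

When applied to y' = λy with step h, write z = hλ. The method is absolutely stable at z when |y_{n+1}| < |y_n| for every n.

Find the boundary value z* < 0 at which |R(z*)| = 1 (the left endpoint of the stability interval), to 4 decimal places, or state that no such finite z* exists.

left endpoint -2.6667.

With y'=λy (z=hλ):
  k1=λy_n ⇒ h·k1=z·y_n;  k2=λ(1+1/2z)y_n ⇒ h·k2=z(1+1/2z)y_n
  y_{n+1}/y_n = 1 + 1/4z + 3/4z(1+1/2z) = 1 + z + 3/8z²
  so R(z) = 1 + z + 3/8z².

Need |R(x)|<1, x<0.
x=-1.55: |R|=0.3509
R=1: x+3/8x²=0 ⇒ x=−8/3=-2.6667; min R=1−1/(4·3/8)=0.3333>−1
Confirm numerically:
  x=-2.408: |R|=0.76642 <1
  x=-2.247: |R|=0.64638 <1
  x=-1.401: |R|=0.33505 <1
  x=-3.131: |R|=1.54519 >1
  x=-3.081: |R|=1.47871 >1
  x=-2.987: |R|=1.35881 >1
Stable set (-2.6667, 0).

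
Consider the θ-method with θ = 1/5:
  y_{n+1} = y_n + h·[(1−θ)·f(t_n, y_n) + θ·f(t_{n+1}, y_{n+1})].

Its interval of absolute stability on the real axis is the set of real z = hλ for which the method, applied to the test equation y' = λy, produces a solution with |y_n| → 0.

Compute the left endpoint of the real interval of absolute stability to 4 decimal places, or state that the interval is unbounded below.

Test eqn y'=λy, z=hλ:
  y_{n+1} = y_n + z·[4/5·y_n + 1/5·y_{n+1}] ⇒ (1 − 1/5z)y_{n+1} = (1 + 4/5z)y_n
  Hence R(z) = (1 + 4/5z)/(1 − 1/5z).

Boundary: |R(x)|=1, x<0.
x=-1.2: |R|=0.0323
R=−1: 1+4/5x = −1+1/5x ⇒ -3/5x=2 ⇒ x=2/(-3/5)=-3.3333
Confirm numerically:
  x=-3.282: |R|=0.98141 <1
  x=-2.626: |R|=0.72174 <1
  x=-2.483: |R|=0.65909 <1
  x=-2.206: |R|=0.53067 <1
  x=-3.863: |R|=1.17928 >1
  x=-3.720: |R|=1.13303 >1
  x=-3.386: |R|=1.01884 >1
Stable set (-3.3333, 0).

z* = -3.3333.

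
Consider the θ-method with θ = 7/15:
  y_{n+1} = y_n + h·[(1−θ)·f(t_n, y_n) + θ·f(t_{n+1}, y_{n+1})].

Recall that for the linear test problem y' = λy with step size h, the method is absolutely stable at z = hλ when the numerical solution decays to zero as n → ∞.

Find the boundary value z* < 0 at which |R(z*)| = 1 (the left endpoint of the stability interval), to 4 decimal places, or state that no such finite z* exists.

z* = -30.0000.

Set f=λy, z=hλ:
  y_{n+1} = y_n + z·[8/15·y_n + 7/15·y_{n+1}] ⇒ (1 − 7/15z)y_{n+1} = (1 + 8/15z)y_n
  so R(z) = (1 + 8/15z)/(1 − 7/15z).

Boundary: |R(x)|=1, x<0.
x=-1.77: |R|=0.0307
R=−1: 1+8/15x = −1+7/15x ⇒ -1/15x=2 ⇒ x=2/(-1/15)=-30.0000
Confirm numerically:
  x=-25.903: |R|=0.97913 <1
  x=-18.808: |R|=0.92369 <1
  x=-14.524: |R|=0.86735 <1
  x=-12.328: |R|=0.82554 <1
  x=-30.531: |R|=1.00232 >1
  x=-30.474: |R|=1.00208 >1
  x=-30.124: |R|=1.00055 >1
So |R|<1 on (-30.0000, 0).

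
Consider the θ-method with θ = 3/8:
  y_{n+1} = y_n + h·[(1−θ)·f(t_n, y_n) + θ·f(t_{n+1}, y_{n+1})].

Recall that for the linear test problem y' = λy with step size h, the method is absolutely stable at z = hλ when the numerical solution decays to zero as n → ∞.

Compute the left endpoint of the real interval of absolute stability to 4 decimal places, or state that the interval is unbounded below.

z* = -8.0000.

Set f=λy, z=hλ:
  y_{n+1} = y_n + z·[5/8·y_n + 3/8·y_{n+1}] ⇒ (1 − 3/8z)y_{n+1} = (1 + 5/8z)y_n
  ⇒ R(z) = (1 + 5/8z)/(1 − 3/8z).

Boundary: |R(x)|=1, x<0.
x=-1.26: |R|=0.1443
R=−1: 1+5/8x = −1+3/8x ⇒ -1/4x=2 ⇒ x=2/(-1/4)=-8.0000
Confirm numerically:
  x=-7.382: |R|=0.95900 <1
  x=-6.732: |R|=0.91006 <1
  x=-3.838: |R|=0.57343 <1
  x=-3.279: |R|=0.47065 <1
  x=-8.401: |R|=1.02415 >1
  x=-8.215: |R|=1.01317 >1
Stable set (-8.0000, 0).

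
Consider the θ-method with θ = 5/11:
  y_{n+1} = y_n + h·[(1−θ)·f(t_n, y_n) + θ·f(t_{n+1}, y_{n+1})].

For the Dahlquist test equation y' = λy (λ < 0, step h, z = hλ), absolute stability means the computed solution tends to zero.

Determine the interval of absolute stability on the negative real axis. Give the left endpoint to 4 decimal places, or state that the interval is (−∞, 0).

With y'=λy (z=hλ):
  y_{n+1} = y_n + z·[6/11·y_n + 5/11·y_{n+1}] ⇒ (1 − 5/11z)y_{n+1} = (1 + 6/11z)y_n
  ⇒ R(z) = (1 + 6/11z)/(1 − 5/11z).

Find x<0 with |R(x)|<1.
x=-0.65: |R|=0.4982
R=−1: 1+6/11x = −1+5/11x ⇒ -1/11x=2 ⇒ x=2/(-1/11)=-22.0000
Confirm numerically:
  x=-18.168: |R|=0.96237 <1
  x=-14.627: |R|=0.91237 <1
  x=-13.928: |R|=0.89990 <1
  x=-13.146: |R|=0.88461 <1
  x=-22.551: |R|=1.00445 >1
  x=-22.505: |R|=1.00409 >1
  x=-22.327: |R|=1.00267 >1
So |R|<1 on (-22.0000, 0).

z∈(-22.0000,0).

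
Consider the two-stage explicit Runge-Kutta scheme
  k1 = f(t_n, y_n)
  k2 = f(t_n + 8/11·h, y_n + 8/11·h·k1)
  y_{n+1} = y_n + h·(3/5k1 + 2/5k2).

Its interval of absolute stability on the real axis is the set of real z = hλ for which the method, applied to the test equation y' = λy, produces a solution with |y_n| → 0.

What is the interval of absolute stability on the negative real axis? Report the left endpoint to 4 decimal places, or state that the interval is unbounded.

z∈(-3.4375,0).

On y'=λy, z=hλ:
  k1=λy_n ⇒ h·k1=z·y_n;  k2=λ(1+8/11z)y_n ⇒ h·k2=z(1+8/11z)y_n
  y_{n+1}/y_n = 1 + 3/5z + 2/5z(1+8/11z) = 1 + z + 16/55z²
  so R(z) = 1 + z + 16/55z².

Solve |R(x)|<1 on ℝ⁻.
x=-1.09: |R|=0.2556
R=1: x+16/55x²=0 ⇒ x=−55/16=-3.4375; min R=1−1/(4·16/55)=0.1406>−1
Confirm numerically:
  x=-3.210: |R|=0.78756 <1
  x=-3.081: |R|=0.68047 <1
  x=-2.032: |R|=0.16917 <1
  x=-1.378: |R|=0.17440 <1
  x=-3.879: |R|=1.49820 >1
  x=-3.770: |R|=1.36466 >1
So |R|<1 on (-3.4375, 0).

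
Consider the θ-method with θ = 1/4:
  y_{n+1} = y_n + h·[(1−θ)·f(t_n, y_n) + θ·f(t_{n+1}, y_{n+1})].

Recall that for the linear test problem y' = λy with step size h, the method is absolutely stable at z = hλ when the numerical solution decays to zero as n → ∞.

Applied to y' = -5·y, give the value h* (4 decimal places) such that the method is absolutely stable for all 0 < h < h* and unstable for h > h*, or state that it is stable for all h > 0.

(-4.0000,0); λ=-5 ⇒ h* = (4)/5 = 0.8000.

Set f=λy, z=hλ:
  y_{n+1} = y_n + z·[3/4·y_n + 1/4·y_{n+1}] ⇒ (1 − 1/4z)y_{n+1} = (1 + 3/4z)y_n
  so R(z) = (1 + 3/4z)/(1 − 1/4z).

Boundary: |R(x)|=1, x<0.
x=-1.4: |R|=0.0370
R=−1: 1+3/4x = −1+1/4x ⇒ -1/2x=2 ⇒ x=2/(-1/2)=-4.0000
Confirm numerically:
  x=-3.518: |R|=0.87177 <1
  x=-2.558: |R|=0.56023 <1
  x=-2.394: |R|=0.49765 <1
  x=-2.249: |R|=0.43959 <1
  x=-4.475: |R|=1.11209 >1
  x=-4.410: |R|=1.09750 >1
  x=-4.352: |R|=1.08429 >1
So |R|<1 on (-4.0000, 0).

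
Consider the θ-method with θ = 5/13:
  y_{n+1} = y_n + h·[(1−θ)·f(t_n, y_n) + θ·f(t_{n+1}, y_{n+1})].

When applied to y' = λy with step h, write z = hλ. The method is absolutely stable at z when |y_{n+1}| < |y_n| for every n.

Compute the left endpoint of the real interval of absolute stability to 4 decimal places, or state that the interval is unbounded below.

left endpoint -8.6667.

With y'=λy (z=hλ):
  y_{n+1} = y_n + z·[8/13·y_n + 5/13·y_{n+1}] ⇒ (1 − 5/13z)y_{n+1} = (1 + 8/13z)y_n
  R(z) = (1 + 8/13z)/(1 − 5/13z).

Find x<0 with |R(x)|<1.
x=-0.82: |R|=0.3766
R=−1: 1+8/13x = −1+5/13x ⇒ -3/13x=2 ⇒ x=2/(-3/13)=-8.6667
Confirm numerically:
  x=-7.361: |R|=0.92135 <1
  x=-4.674: |R|=0.67066 <1
  x=-4.620: |R|=0.66371 <1
  x=-9.176: |R|=1.02595 >1
  x=-8.865: |R|=1.01038 >1
  x=-8.777: |R|=1.00582 >1
So |R|<1 on (-8.6667, 0).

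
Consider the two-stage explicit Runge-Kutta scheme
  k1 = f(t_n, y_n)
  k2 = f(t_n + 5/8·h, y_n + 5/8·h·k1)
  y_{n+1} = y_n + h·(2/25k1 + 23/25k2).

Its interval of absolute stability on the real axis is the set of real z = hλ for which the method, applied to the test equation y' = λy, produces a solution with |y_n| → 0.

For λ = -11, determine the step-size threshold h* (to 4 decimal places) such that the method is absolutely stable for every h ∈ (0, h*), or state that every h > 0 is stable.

(-1.7391,0); λ=-11 ⇒ h* = (40/23)/11 = 0.1581.

Test eqn y'=λy, z=hλ:
  k1=λy_n ⇒ h·k1=z·y_n;  k2=λ(1+5/8z)y_n ⇒ h·k2=z(1+5/8z)y_n
  y_{n+1}/y_n = 1 + 2/25z + 23/25z(1+5/8z) = 1 + z + 23/40z²
  so R(z) = 1 + z + 23/40z².

Find x<0 with |R(x)|<1.
x=-1.06: |R|=0.5861
R=1: x+23/40x²=0 ⇒ x=−40/23=-1.7391; min R=1−1/(4·23/40)=0.5652>−1
Confirm numerically:
  x=-1.604: |R|=0.87537 <1
  x=-1.537: |R|=0.82136 <1
  x=-0.950: |R|=0.56894 <1
  x=-0.901: |R|=0.56579 <1
  x=-2.197: |R|=1.57842 >1
  x=-1.934: |R|=1.21670 >1
Interval (-1.7391, 0).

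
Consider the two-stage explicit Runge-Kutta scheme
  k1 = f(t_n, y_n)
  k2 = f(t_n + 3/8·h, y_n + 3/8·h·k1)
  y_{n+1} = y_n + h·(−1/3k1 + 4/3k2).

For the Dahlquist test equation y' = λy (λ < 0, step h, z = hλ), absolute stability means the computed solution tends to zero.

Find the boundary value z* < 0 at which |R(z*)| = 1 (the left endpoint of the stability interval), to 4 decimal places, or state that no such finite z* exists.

left endpoint -2.0000.

On y'=λy, z=hλ:
  k1=λy_n ⇒ h·k1=z·y_n;  k2=λ(1+3/8z)y_n ⇒ h·k2=z(1+3/8z)y_n
  y_{n+1}/y_n = 1 − 1/3z + 4/3z(1+3/8z) = 1 + z + 1/2z²
  so R(z) = 1 + z + 1/2z².

Find x<0 with |R(x)|<1.
x=-1.49: |R|=0.6200
R=1: x+1/2x²=0 ⇒ x=−2=-2.0000; min R=1−1/(4·1/2)=0.5000>−1
Confirm numerically:
  x=-1.259: |R|=0.53354 <1
  x=-1.063: |R|=0.50198 <1
  x=-0.804: |R|=0.51921 <1
  x=-2.538: |R|=1.68272 >1
  x=-2.476: |R|=1.58929 >1
Interval (-2.0000, 0).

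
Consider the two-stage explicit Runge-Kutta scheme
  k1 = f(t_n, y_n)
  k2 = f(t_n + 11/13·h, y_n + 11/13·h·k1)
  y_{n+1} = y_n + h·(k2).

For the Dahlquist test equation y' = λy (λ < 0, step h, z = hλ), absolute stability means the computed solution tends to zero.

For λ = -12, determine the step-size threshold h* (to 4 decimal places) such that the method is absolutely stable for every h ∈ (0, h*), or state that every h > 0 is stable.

Test eqn y'=λy, z=hλ:
  k1=λy_n ⇒ h·k1=z·y_n;  k2=λ(1+11/13z)y_n ⇒ h·k2=z(1+11/13z)y_n
  y_{n+1}/y_n = 1 + z(1+11/13z) = 1 + z + 11/13z²
  so R(z) = 1 + z + 11/13z².

Need |R(x)|<1, x<0.
x=-1.41: |R|=1.2722
R=1: x+11/13x²=0 ⇒ x=−13/11=-1.1818; min R=1−1/(4·11/13)=0.7045>−1
Confirm numerically:
  x=-1.096: |R|=0.92041 <1
  x=-0.900: |R|=0.78538 <1
  x=-0.569: |R|=0.70495 <1
  x=-1.645: |R|=1.64471 >1
  x=-1.402: |R|=1.26120 >1
  x=-1.355: |R|=1.19856 >1
So |R|<1 on (-1.1818, 0).

(-1.1818,0); λ=-12 ⇒ h* = (13/11)/12 = 0.0985.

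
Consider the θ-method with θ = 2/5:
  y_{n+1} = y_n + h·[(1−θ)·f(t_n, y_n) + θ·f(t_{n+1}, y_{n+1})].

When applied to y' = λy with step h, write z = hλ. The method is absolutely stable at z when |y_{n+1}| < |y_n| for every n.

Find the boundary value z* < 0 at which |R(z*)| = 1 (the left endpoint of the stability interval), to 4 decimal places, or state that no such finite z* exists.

With y'=λy (z=hλ):
  y_{n+1} = y_n + z·[3/5·y_n + 2/5·y_{n+1}] ⇒ (1 − 2/5z)y_{n+1} = (1 + 3/5z)y_n
  R(z) = (1 + 3/5z)/(1 − 2/5z).

Solve |R(x)|<1 on ℝ⁻.
x=-1.49: |R|=0.0664
R=−1: 1+3/5x = −1+2/5x ⇒ -1/5x=2 ⇒ x=2/(-1/5)=-10.0000
Confirm numerically:
  x=-9.672: |R|=0.98653 <1
  x=-7.707: |R|=0.88768 <1
  x=-7.185: |R|=0.85467 <1
  x=-5.040: |R|=0.67109 <1
  x=-10.503: |R|=1.01934 >1
  x=-10.385: |R|=1.01494 >1
  x=-10.139: |R|=1.00550 >1
Interval (-10.0000, 0).

left endpoint -10.0000.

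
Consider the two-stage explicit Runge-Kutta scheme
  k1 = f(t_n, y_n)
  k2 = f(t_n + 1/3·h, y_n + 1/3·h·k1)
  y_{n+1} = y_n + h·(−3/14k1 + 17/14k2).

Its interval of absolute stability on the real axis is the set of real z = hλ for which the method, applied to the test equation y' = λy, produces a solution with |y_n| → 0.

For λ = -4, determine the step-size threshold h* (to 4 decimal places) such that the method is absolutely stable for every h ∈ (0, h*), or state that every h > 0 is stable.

(-2.4706,0); λ=-4 ⇒ h* = (42/17)/4 = 0.6176.

With y'=λy (z=hλ):
  k1=λy_n ⇒ h·k1=z·y_n;  k2=λ(1+1/3z)y_n ⇒ h·k2=z(1+1/3z)y_n
  y_{n+1}/y_n = 1 − 3/14z + 17/14z(1+1/3z) = 1 + z + 17/42z²
  Hence R(z) = 1 + z + 17/42z².

Boundary: |R(x)|=1, x<0.
x=-1.43: |R|=0.3977
R=1: x+17/42x²=0 ⇒ x=−42/17=-2.4706; min R=1−1/(4·17/42)=0.3824>−1
Confirm numerically:
  x=-2.428: |R|=0.95815 <1
  x=-2.133: |R|=0.70854 <1
  x=-1.158: |R|=0.38477 <1
  x=-1.147: |R|=0.38551 <1
  x=-2.772: |R|=1.33818 >1
  x=-2.770: |R|=1.33570 >1
Interval (-2.4706, 0).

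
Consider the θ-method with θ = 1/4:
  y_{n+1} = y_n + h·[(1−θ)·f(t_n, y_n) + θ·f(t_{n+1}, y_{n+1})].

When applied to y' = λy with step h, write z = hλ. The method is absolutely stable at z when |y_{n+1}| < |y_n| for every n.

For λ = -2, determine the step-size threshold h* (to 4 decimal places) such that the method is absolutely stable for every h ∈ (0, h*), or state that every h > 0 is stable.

(-4.0000,0); λ=-2 ⇒ h* = (4)/2 = 2.0000.

Test eqn y'=λy, z=hλ:
  y_{n+1} = y_n + z·[3/4·y_n + 1/4·y_{n+1}] ⇒ (1 − 1/4z)y_{n+1} = (1 + 3/4z)y_n
  R(z) = (1 + 3/4z)/(1 − 1/4z).

Boundary: |R(x)|=1, x<0.
x=-0.93: |R|=0.2454
R=−1: 1+3/4x = −1+1/4x ⇒ -1/2x=2 ⇒ x=2/(-1/2)=-4.0000
Confirm numerically:
  x=-3.417: |R|=0.84279 <1
  x=-3.320: |R|=0.81421 <1
  x=-1.880: |R|=0.27891 <1
  x=-4.392: |R|=1.09342 >1
  x=-4.322: |R|=1.07739 >1
  x=-4.090: |R|=1.02225 >1
So |R|<1 on (-4.0000, 0).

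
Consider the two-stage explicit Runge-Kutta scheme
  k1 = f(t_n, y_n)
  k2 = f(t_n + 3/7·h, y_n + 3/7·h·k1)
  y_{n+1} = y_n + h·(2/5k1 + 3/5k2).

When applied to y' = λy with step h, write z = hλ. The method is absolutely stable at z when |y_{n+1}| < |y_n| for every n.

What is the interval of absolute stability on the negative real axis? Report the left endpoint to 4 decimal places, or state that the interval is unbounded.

On y'=λy, z=hλ:
  k1=λy_n ⇒ h·k1=z·y_n;  k2=λ(1+3/7z)y_n ⇒ h·k2=z(1+3/7z)y_n
  y_{n+1}/y_n = 1 + 2/5z + 3/5z(1+3/7z) = 1 + z + 9/35z²
  Hence R(z) = 1 + z + 9/35z².

Find x<0 with |R(x)|<1.
x=-1.42: |R|=0.0985
R=1: x+9/35x²=0 ⇒ x=−35/9=-3.8889; min R=1−1/(4·9/35)=0.0278>−1
Confirm numerically:
  x=-3.765: |R|=0.88006 <1
  x=-3.318: |R|=0.51292 <1
  x=-1.658: |R|=0.04888 <1
  x=-4.394: |R|=1.57072 >1
  x=-4.311: |R|=1.46793 >1
  x=-4.153: |R|=1.28205 >1
So |R|<1 on (-3.8889, 0).

(-3.8889, 0).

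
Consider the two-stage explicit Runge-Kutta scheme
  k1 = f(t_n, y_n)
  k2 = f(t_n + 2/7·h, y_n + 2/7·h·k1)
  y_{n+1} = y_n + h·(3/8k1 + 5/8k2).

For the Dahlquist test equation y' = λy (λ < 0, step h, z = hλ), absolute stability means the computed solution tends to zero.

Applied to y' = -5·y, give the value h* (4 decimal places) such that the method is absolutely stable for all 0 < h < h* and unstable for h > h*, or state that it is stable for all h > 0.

With y'=λy (z=hλ):
  k1=λy_n ⇒ h·k1=z·y_n;  k2=λ(1+2/7z)y_n ⇒ h·k2=z(1+2/7z)y_n
  y_{n+1}/y_n = 1 + 3/8z + 5/8z(1+2/7z) = 1 + z + 5/28z²
  Hence R(z) = 1 + z + 5/28z².

Need |R(x)|<1, x<0.
x=-0.52: |R|=0.5283
R=1: x+5/28x²=0 ⇒ x=−28/5=-5.6000; min R=1−1/(4·5/28)=-0.4000>−1
Confirm numerically:
  x=-5.342: |R|=0.75389 <1
  x=-4.858: |R|=0.35631 <1
  x=-3.188: |R|=0.37312 <1
  x=-2.477: |R|=0.38137 <1
  x=-6.097: |R|=1.54111 >1
  x=-5.998: |R|=1.42629 >1
Stable set (-5.6000, 0).

(-5.6000,0); λ=-5 ⇒ h* = (28/5)/5 = 1.1200.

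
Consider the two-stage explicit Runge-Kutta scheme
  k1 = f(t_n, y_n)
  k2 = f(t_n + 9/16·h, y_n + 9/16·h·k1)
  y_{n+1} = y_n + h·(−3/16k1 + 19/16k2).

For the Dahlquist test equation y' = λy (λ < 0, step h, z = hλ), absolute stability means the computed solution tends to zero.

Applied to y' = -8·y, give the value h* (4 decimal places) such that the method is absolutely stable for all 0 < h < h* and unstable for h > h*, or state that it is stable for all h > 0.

With y'=λy (z=hλ):
  k1=λy_n ⇒ h·k1=z·y_n;  k2=λ(1+9/16z)y_n ⇒ h·k2=z(1+9/16z)y_n
  y_{n+1}/y_n = 1 − 3/16z + 19/16z(1+9/16z) = 1 + z + 171/256z²
  ⇒ R(z) = 1 + z + 171/256z².

Solve |R(x)|<1 on ℝ⁻.
x=-1.28: |R|=0.8144
R=1: x+171/256x²=0 ⇒ x=−256/171=-1.4971; min R=1−1/(4·171/256)=0.6257>−1
Confirm numerically:
  x=-1.445: |R|=0.94974 <1
  x=-1.299: |R|=0.82813 <1
  x=-1.293: |R|=0.82374 <1
  x=-1.046: |R|=0.68484 <1
  x=-1.985: |R|=1.64695 >1
  x=-1.759: |R|=1.30775 >1
  x=-1.661: |R|=1.18187 >1
Interval (-1.4971, 0).

(-1.4971,0); λ=-8 ⇒ h* = (256/171)/8 = 0.1871.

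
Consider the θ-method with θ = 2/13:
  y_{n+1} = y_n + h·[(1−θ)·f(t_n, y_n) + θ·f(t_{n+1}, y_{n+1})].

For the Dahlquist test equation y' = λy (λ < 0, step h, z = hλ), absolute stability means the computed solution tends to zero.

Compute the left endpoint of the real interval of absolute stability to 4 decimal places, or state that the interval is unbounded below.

z* = -2.8889.

Test eqn y'=λy, z=hλ:
  y_{n+1} = y_n + z·[11/13·y_n + 2/13·y_{n+1}] ⇒ (1 − 2/13z)y_{n+1} = (1 + 11/13z)y_n
  so R(z) = (1 + 11/13z)/(1 − 2/13z).

Need |R(x)|<1, x<0.
x=-1.76: |R|=0.3850
R=−1: 1+11/13x = −1+2/13x ⇒ -9/13x=2 ⇒ x=2/(-9/13)=-2.8889
Confirm numerically:
  x=-2.507: |R|=0.80920 <1
  x=-2.060: |R|=0.56425 <1
  x=-1.948: |R|=0.49882 <1
  x=-1.214: |R|=0.02295 <1
  x=-3.260: |R|=1.17111 >1
  x=-3.108: |R|=1.10262 >1
  x=-2.999: |R|=1.05216 >1
Interval (-2.8889, 0).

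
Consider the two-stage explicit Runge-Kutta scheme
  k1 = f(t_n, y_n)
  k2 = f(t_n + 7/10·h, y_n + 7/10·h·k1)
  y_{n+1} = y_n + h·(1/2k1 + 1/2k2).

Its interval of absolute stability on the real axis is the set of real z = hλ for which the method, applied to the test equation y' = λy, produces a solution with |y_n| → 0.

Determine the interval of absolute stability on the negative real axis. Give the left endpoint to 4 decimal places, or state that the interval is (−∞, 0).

z∈(-2.8571,0).

With y'=λy (z=hλ):
  k1=λy_n ⇒ h·k1=z·y_n;  k2=λ(1+7/10z)y_n ⇒ h·k2=z(1+7/10z)y_n
  y_{n+1}/y_n = 1 + 1/2z + 1/2z(1+7/10z) = 1 + z + 7/20z²
  so R(z) = 1 + z + 7/20z².

Boundary: |R(x)|=1, x<0.
x=-0.98: |R|=0.3561
R=1: x+7/20x²=0 ⇒ x=−20/7=-2.8571; min R=1−1/(4·7/20)=0.2857>−1
Confirm numerically:
  x=-2.811: |R|=0.95460 <1
  x=-2.289: |R|=0.54483 <1
  x=-1.468: |R|=0.28626 <1
  x=-1.419: |R|=0.28575 <1
  x=-3.157: |R|=1.33133 >1
  x=-3.049: |R|=1.20474 >1
Interval (-2.8571, 0).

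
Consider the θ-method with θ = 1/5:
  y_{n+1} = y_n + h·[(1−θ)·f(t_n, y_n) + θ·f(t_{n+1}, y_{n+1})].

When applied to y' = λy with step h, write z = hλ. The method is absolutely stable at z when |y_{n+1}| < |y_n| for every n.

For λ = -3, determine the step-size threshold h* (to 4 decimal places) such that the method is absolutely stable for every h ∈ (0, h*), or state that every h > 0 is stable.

(-3.3333,0); λ=-3 ⇒ h* = (10/3)/3 = 1.1111.

With y'=λy (z=hλ):
  y_{n+1} = y_n + z·[4/5·y_n + 1/5·y_{n+1}] ⇒ (1 − 1/5z)y_{n+1} = (1 + 4/5z)y_n
  R(z) = (1 + 4/5z)/(1 − 1/5z).

Find x<0 with |R(x)|<1.
x=-1.46: |R|=0.1300
R=−1: 1+4/5x = −1+1/5x ⇒ -3/5x=2 ⇒ x=2/(-3/5)=-3.3333
Confirm numerically:
  x=-2.681: |R|=0.74522 <1
  x=-2.560: |R|=0.69312 <1
  x=-2.404: |R|=0.62345 <1
  x=-1.728: |R|=0.28419 <1
  x=-3.837: |R|=1.17099 >1
  x=-3.701: |R|=1.12677 >1
  x=-3.526: |R|=1.06779 >1
Stable set (-3.3333, 0).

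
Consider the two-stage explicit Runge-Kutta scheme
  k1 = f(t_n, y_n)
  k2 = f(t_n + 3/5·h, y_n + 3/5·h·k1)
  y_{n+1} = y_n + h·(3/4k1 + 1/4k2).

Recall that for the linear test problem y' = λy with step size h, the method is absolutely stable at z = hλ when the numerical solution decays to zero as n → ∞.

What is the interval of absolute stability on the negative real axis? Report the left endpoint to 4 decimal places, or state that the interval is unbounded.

Test eqn y'=λy, z=hλ:
  k1=λy_n ⇒ h·k1=z·y_n;  k2=λ(1+3/5z)y_n ⇒ h·k2=z(1+3/5z)y_n
  y_{n+1}/y_n = 1 + 3/4z + 1/4z(1+3/5z) = 1 + z + 3/20z²
  so R(z) = 1 + z + 3/20z².

Need |R(x)|<1, x<0.
x=-1.8: |R|=0.3140
R=1: x+3/20x²=0 ⇒ x=−20/3=-6.6667; min R=1−1/(4·3/20)=-0.6667>−1
Confirm numerically:
  x=-5.486: |R|=0.02843 <1
  x=-5.436: |R|=0.00349 <1
  x=-4.930: |R|=0.28427 <1
  x=-7.135: |R|=1.50123 >1
  x=-7.017: |R|=1.36874 >1
  x=-6.746: |R|=1.08028 >1
Stable set (-6.6667, 0).

(-6.6667, 0).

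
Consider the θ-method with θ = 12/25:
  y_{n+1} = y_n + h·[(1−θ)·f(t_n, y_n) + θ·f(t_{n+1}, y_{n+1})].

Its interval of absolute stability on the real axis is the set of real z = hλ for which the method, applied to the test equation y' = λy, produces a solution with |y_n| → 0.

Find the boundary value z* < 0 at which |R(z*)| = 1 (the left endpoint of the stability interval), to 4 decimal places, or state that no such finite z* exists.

On y'=λy, z=hλ:
  y_{n+1} = y_n + z·[13/25·y_n + 12/25·y_{n+1}] ⇒ (1 − 12/25z)y_{n+1} = (1 + 13/25z)y_n
  ⇒ R(z) = (1 + 13/25z)/(1 − 12/25z).

Need |R(x)|<1, x<0.
x=-1.24: |R|=0.2227
R=−1: 1+13/25x = −1+12/25x ⇒ -1/25x=2 ⇒ x=2/(-1/25)=-50.0000
Confirm numerically:
  x=-48.722: |R|=0.99790 <1
  x=-37.420: |R|=0.97346 <1
  x=-29.092: |R|=0.94411 <1
  x=-50.286: |R|=1.00046 >1
  x=-50.210: |R|=1.00033 >1
  x=-50.096: |R|=1.00015 >1
Interval (-50.0000, 0).

z* = -50.0000.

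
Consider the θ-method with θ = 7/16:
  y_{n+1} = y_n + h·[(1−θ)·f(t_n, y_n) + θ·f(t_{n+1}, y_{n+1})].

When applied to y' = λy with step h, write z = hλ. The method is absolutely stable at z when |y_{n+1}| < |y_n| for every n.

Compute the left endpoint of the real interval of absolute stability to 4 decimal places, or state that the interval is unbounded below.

z* = -16.0000.

Set f=λy, z=hλ:
  y_{n+1} = y_n + z·[9/16·y_n + 7/16·y_{n+1}] ⇒ (1 − 7/16z)y_{n+1} = (1 + 9/16z)y_n
  Hence R(z) = (1 + 9/16z)/(1 − 7/16z).

Need |R(x)|<1, x<0.
x=-1.63: |R|=0.0485
R=−1: 1+9/16x = −1+7/16x ⇒ -1/8x=2 ⇒ x=2/(-1/8)=-16.0000
Confirm numerically:
  x=-13.743: |R|=0.95977 <1
  x=-13.254: |R|=0.94951 <1
  x=-11.032: |R|=0.89342 <1
  x=-9.572: |R|=0.84512 <1
  x=-16.583: |R|=1.00883 >1
  x=-16.490: |R|=1.00746 >1
  x=-16.183: |R|=1.00283 >1
Interval (-16.0000, 0).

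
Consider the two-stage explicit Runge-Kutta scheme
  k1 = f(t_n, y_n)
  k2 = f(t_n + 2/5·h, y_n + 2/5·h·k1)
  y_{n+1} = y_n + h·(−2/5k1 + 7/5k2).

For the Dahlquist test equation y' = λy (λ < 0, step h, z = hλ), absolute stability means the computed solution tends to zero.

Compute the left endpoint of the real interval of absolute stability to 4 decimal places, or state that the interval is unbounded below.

z* = -1.7857.

With y'=λy (z=hλ):
  k1=λy_n ⇒ h·k1=z·y_n;  k2=λ(1+2/5z)y_n ⇒ h·k2=z(1+2/5z)y_n
  y_{n+1}/y_n = 1 − 2/5z + 7/5z(1+2/5z) = 1 + z + 14/25z²
  R(z) = 1 + z + 14/25z².

Boundary: |R(x)|=1, x<0.
x=-1.45: |R|=0.7274
R=1: x+14/25x²=0 ⇒ x=−25/14=-1.7857; min R=1−1/(4·14/25)=0.5536>−1
Confirm numerically:
  x=-1.744: |R|=0.95926 <1
  x=-1.277: |R|=0.63621 <1
  x=-0.758: |R|=0.56376 <1
  x=-2.283: |R|=1.63577 >1
  x=-2.248: |R|=1.58196 >1
  x=-2.222: |R|=1.54288 >1
So |R|<1 on (-1.7857, 0).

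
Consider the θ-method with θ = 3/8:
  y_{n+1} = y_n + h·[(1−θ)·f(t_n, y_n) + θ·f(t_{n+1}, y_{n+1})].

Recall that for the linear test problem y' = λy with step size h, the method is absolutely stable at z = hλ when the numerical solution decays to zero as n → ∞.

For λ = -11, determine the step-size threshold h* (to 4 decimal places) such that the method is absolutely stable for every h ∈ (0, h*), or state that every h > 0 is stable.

On y'=λy, z=hλ:
  y_{n+1} = y_n + z·[5/8·y_n + 3/8·y_{n+1}] ⇒ (1 − 3/8z)y_{n+1} = (1 + 5/8z)y_n
  R(z) = (1 + 5/8z)/(1 − 3/8z).

Solve |R(x)|<1 on ℝ⁻.
x=-0.71: |R|=0.4393
R=−1: 1+5/8x = −1+3/8x ⇒ -1/4x=2 ⇒ x=2/(-1/4)=-8.0000
Confirm numerically:
  x=-7.048: |R|=0.93467 <1
  x=-5.254: |R|=0.76887 <1
  x=-4.602: |R|=0.68834 <1
  x=-8.271: |R|=1.01652 >1
  x=-8.229: |R|=1.01401 >1
  x=-8.061: |R|=1.00379 >1
Interval (-8.0000, 0).

(-8.0000,0); λ=-11 ⇒ h* = (8)/11 = 0.7273.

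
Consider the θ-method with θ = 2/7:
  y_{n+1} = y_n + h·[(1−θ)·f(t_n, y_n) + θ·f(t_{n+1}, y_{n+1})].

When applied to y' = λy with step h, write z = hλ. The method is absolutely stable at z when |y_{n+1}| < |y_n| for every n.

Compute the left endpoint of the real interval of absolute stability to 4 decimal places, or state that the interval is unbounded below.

Test eqn y'=λy, z=hλ:
  y_{n+1} = y_n + z·[5/7·y_n + 2/7·y_{n+1}] ⇒ (1 − 2/7z)y_{n+1} = (1 + 5/7z)y_n
  ⇒ R(z) = (1 + 5/7z)/(1 − 2/7z).

Need |R(x)|<1, x<0.
x=-0.75: |R|=0.3824
R=−1: 1+5/7x = −1+2/7x ⇒ -3/7x=2 ⇒ x=2/(-3/7)=-4.6667
Confirm numerically:
  x=-3.836: |R|=0.83015 <1
  x=-3.765: |R|=0.81383 <1
  x=-2.223: |R|=0.35951 <1
  x=-5.130: |R|=1.08053 >1
  x=-4.932: |R|=1.04720 >1
  x=-4.888: |R|=1.03958 >1
Stable set (-4.6667, 0).

z* = -4.6667.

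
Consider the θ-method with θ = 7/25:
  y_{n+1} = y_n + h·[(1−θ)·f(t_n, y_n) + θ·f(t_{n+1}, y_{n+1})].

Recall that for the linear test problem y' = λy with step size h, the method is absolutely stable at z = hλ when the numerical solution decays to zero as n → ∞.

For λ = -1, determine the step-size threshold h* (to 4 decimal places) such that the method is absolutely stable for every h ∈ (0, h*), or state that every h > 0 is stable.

(-4.5455,0); λ=-1 ⇒ h* = (50/11)/1 = 4.5455.

On y'=λy, z=hλ:
  y_{n+1} = y_n + z·[18/25·y_n + 7/25·y_{n+1}] ⇒ (1 − 7/25z)y_{n+1} = (1 + 18/25z)y_n
  ⇒ R(z) = (1 + 18/25z)/(1 − 7/25z).

Solve |R(x)|<1 on ℝ⁻.
x=-1.02: |R|=0.2066
R=−1: 1+18/25x = −1+7/25x ⇒ -11/25x=2 ⇒ x=2/(-11/25)=-4.5455
Confirm numerically:
  x=-4.381: |R|=0.96750 <1
  x=-3.805: |R|=0.84226 <1
  x=-3.329: |R|=0.72298 <1
  x=-2.245: |R|=0.37848 <1
  x=-5.081: |R|=1.09726 >1
  x=-5.077: |R|=1.09658 >1
  x=-4.903: |R|=1.06630 >1
So |R|<1 on (-4.5455, 0).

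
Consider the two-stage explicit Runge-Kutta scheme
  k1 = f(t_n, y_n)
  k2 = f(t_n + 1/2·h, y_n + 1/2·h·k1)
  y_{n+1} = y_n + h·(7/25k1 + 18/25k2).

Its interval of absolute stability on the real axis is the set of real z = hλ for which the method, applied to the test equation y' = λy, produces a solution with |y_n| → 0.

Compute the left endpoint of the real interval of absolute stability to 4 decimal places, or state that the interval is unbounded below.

On y'=λy, z=hλ:
  k1=λy_n ⇒ h·k1=z·y_n;  k2=λ(1+1/2z)y_n ⇒ h·k2=z(1+1/2z)y_n
  y_{n+1}/y_n = 1 + 7/25z + 18/25z(1+1/2z) = 1 + z + 9/25z²
  ⇒ R(z) = 1 + z + 9/25z².

Need |R(x)|<1, x<0.
x=-0.95: |R|=0.3749
R=1: x+9/25x²=0 ⇒ x=−25/9=-2.7778; min R=1−1/(4·9/25)=0.3056>−1
Confirm numerically:
  x=-2.580: |R|=0.81630 <1
  x=-1.815: |R|=0.37092 <1
  x=-1.805: |R|=0.36789 <1
  x=-3.158: |R|=1.43227 >1
  x=-3.014: |R|=1.25631 >1
Interval (-2.7778, 0).

left endpoint -2.7778.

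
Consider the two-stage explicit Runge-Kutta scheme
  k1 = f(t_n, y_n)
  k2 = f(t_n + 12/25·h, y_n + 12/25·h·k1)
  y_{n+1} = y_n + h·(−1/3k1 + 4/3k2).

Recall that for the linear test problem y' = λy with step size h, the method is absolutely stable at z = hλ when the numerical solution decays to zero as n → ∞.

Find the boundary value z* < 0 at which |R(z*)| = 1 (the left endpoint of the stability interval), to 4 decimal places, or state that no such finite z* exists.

left endpoint -1.5625.

Set f=λy, z=hλ:
  k1=λy_n ⇒ h·k1=z·y_n;  k2=λ(1+12/25z)y_n ⇒ h·k2=z(1+12/25z)y_n
  y_{n+1}/y_n = 1 − 1/3z + 4/3z(1+12/25z) = 1 + z + 16/25z²
  R(z) = 1 + z + 16/25z².

Find x<0 with |R(x)|<1.
x=-1.44: |R|=0.8871
R=1: x+16/25x²=0 ⇒ x=−25/16=-1.5625; min R=1−1/(4·16/25)=0.6094>−1
Confirm numerically:
  x=-1.092: |R|=0.67118 <1
  x=-1.022: |R|=0.64647 <1
  x=-0.834: |R|=0.61116 <1
  x=-0.718: |R|=0.61194 <1
  x=-1.978: |R|=1.52599 >1
  x=-1.921: |R|=1.44075 >1
  x=-1.647: |R|=1.08907 >1
So |R|<1 on (-1.5625, 0).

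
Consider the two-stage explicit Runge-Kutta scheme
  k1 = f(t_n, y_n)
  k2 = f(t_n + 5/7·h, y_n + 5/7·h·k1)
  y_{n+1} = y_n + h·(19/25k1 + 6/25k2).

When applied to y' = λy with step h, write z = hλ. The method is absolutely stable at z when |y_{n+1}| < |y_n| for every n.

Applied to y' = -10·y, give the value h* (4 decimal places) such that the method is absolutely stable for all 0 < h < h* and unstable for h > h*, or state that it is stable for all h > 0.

With y'=λy (z=hλ):
  k1=λy_n ⇒ h·k1=z·y_n;  k2=λ(1+5/7z)y_n ⇒ h·k2=z(1+5/7z)y_n
  y_{n+1}/y_n = 1 + 19/25z + 6/25z(1+5/7z) = 1 + z + 6/35z²
  R(z) = 1 + z + 6/35z².

Find x<0 with |R(x)|<1.
x=-0.74: |R|=0.3539
R=1: x+6/35x²=0 ⇒ x=−35/6=-5.8333; min R=1−1/(4·6/35)=-0.4583>−1
Confirm numerically:
  x=-4.435: |R|=0.06313 <1
  x=-3.370: |R|=0.42310 <1
  x=-2.987: |R|=0.45749 <1
  x=-2.401: |R|=0.41275 <1
  x=-6.301: |R|=1.50516 >1
  x=-6.159: |R|=1.34385 >1
  x=-6.125: |R|=1.30625 >1
Interval (-5.8333, 0).

(-5.8333,0); λ=-10 ⇒ h* = (35/6)/10 = 0.5833.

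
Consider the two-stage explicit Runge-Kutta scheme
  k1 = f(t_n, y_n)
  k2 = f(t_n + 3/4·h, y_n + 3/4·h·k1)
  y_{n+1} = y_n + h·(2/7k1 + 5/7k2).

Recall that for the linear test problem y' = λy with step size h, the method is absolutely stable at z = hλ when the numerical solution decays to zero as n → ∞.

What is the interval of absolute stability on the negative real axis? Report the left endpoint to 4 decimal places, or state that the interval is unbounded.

(-1.8667, 0).

On y'=λy, z=hλ:
  k1=λy_n ⇒ h·k1=z·y_n;  k2=λ(1+3/4z)y_n ⇒ h·k2=z(1+3/4z)y_n
  y_{n+1}/y_n = 1 + 2/7z + 5/7z(1+3/4z) = 1 + z + 15/28z²
  so R(z) = 1 + z + 15/28z².

Find x<0 with |R(x)|<1.
x=-1.15: |R|=0.5585
R=1: x+15/28x²=0 ⇒ x=−28/15=-1.8667; min R=1−1/(4·15/28)=0.5333>−1
Confirm numerically:
  x=-1.542: |R|=0.73180 <1
  x=-1.334: |R|=0.61933 <1
  x=-1.126: |R|=0.55322 <1
  x=-0.761: |R|=0.54924 <1
  x=-2.408: |R|=1.69832 >1
  x=-2.124: |R|=1.29281 >1
  x=-2.071: |R|=1.22670 >1
So |R|<1 on (-1.8667, 0).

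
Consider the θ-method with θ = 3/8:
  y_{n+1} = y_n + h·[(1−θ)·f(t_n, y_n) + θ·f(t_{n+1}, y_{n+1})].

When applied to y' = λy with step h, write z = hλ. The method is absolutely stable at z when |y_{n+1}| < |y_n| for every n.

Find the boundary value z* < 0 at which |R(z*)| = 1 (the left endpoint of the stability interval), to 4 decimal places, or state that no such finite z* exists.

z* = -8.0000.

With y'=λy (z=hλ):
  y_{n+1} = y_n + z·[5/8·y_n + 3/8·y_{n+1}] ⇒ (1 − 3/8z)y_{n+1} = (1 + 5/8z)y_n
  ⇒ R(z) = (1 + 5/8z)/(1 − 3/8z).

Find x<0 with |R(x)|<1.
x=-1.09: |R|=0.2263
R=−1: 1+5/8x = −1+3/8x ⇒ -1/4x=2 ⇒ x=2/(-1/4)=-8.0000
Confirm numerically:
  x=-7.498: |R|=0.96708 <1
  x=-6.820: |R|=0.91708 <1
  x=-5.602: |R|=0.80666 <1
  x=-8.336: |R|=1.02036 >1
  x=-8.313: |R|=1.01900 >1
Stable set (-8.0000, 0).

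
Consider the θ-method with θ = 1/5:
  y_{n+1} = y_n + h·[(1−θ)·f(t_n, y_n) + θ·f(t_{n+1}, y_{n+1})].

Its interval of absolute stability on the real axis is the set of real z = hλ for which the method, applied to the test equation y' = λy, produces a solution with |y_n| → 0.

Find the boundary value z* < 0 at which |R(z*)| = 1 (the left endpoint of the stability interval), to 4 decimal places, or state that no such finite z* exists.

Test eqn y'=λy, z=hλ:
  y_{n+1} = y_n + z·[4/5·y_n + 1/5·y_{n+1}] ⇒ (1 − 1/5z)y_{n+1} = (1 + 4/5z)y_n
  so R(z) = (1 + 4/5z)/(1 − 1/5z).

Boundary: |R(x)|=1, x<0.
x=-1.3: |R|=0.0317
R=−1: 1+4/5x = −1+1/5x ⇒ -3/5x=2 ⇒ x=2/(-3/5)=-3.3333
Confirm numerically:
  x=-3.040: |R|=0.89055 <1
  x=-2.388: |R|=0.61613 <1
  x=-1.878: |R|=0.36522 <1
  x=-3.855: |R|=1.17674 >1
  x=-3.790: |R|=1.15586 >1
Stable set (-3.3333, 0).

z* = -3.3333.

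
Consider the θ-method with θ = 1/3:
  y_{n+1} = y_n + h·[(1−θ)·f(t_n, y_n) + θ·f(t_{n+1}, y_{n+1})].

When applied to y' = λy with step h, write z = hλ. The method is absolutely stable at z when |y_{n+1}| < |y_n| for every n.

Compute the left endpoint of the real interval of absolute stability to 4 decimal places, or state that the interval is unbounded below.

On y'=λy, z=hλ:
  y_{n+1} = y_n + z·[2/3·y_n + 1/3·y_{n+1}] ⇒ (1 − 1/3z)y_{n+1} = (1 + 2/3z)y_n
  Hence R(z) = (1 + 2/3z)/(1 − 1/3z).

Boundary: |R(x)|=1, x<0.
x=-0.72: |R|=0.4194
R=−1: 1+2/3x = −1+1/3x ⇒ -1/3x=2 ⇒ x=2/(-1/3)=-6.0000
Confirm numerically:
  x=-5.871: |R|=0.98546 <1
  x=-4.514: |R|=0.80224 <1
  x=-2.414: |R|=0.33764 <1
  x=-6.458: |R|=1.04842 >1
  x=-6.199: |R|=1.02163 >1
Stable set (-6.0000, 0).

z* = -6.0000.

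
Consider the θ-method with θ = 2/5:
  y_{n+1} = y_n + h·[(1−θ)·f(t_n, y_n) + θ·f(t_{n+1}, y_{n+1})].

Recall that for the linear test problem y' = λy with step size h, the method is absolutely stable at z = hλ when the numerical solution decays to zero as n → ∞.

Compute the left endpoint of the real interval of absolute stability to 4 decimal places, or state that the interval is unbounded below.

z* = -10.0000.

Set f=λy, z=hλ:
  y_{n+1} = y_n + z·[3/5·y_n + 2/5·y_{n+1}] ⇒ (1 − 2/5z)y_{n+1} = (1 + 3/5z)y_n
  ⇒ R(z) = (1 + 3/5z)/(1 − 2/5z).

Boundary: |R(x)|=1, x<0.
x=-0.69: |R|=0.4592
R=−1: 1+3/5x = −1+2/5x ⇒ -1/5x=2 ⇒ x=2/(-1/5)=-10.0000
Confirm numerically:
  x=-7.771: |R|=0.89149 <1
  x=-7.760: |R|=0.89084 <1
  x=-5.582: |R|=0.72668 <1
  x=-10.231: |R|=1.00907 >1
  x=-10.141: |R|=1.00558 >1
So |R|<1 on (-10.0000, 0).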